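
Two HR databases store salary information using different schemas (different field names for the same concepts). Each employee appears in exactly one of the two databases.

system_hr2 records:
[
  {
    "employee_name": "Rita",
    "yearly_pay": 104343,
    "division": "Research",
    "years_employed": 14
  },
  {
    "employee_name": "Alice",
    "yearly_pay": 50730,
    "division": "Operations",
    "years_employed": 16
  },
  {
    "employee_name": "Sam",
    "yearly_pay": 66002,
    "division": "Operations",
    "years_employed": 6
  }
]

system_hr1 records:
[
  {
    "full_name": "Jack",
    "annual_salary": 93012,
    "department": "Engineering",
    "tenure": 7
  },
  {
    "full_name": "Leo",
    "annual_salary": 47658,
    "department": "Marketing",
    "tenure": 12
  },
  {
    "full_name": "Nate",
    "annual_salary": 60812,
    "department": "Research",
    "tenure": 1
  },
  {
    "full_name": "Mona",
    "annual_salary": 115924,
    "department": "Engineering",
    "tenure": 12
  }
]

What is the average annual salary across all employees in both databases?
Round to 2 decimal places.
76925.86

Schema mapping: "yearly_pay" (system_hr2) = "annual_salary" (system_hr1) = annual salary

All salaries: [104343, 50730, 66002, 93012, 47658, 60812, 115924]
Sum: 538481
Count: 7
Average: 538481 / 7 = 76925.86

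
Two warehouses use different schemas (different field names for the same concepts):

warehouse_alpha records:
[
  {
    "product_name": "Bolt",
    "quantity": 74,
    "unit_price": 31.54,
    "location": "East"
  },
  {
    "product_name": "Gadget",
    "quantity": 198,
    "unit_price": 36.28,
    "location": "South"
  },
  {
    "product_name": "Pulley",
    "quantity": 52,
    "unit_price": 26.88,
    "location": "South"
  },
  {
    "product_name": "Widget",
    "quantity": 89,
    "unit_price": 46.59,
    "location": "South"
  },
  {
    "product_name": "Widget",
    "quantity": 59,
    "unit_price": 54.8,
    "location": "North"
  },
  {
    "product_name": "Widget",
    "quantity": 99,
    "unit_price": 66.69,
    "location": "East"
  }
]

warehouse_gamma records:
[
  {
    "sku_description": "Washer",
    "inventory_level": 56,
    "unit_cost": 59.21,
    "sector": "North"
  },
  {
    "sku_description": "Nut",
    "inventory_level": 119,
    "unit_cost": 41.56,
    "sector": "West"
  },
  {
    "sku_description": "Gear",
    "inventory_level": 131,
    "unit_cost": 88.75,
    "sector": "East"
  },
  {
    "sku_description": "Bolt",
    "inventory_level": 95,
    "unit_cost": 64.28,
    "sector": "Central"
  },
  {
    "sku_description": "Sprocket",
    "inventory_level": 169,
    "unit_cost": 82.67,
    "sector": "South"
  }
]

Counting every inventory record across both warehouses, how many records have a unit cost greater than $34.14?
9

Schema mapping: "unit_price" (warehouse_alpha) = "unit_cost" (warehouse_gamma) = unit cost

Records > $34.14 in warehouse_alpha: 4
Records > $34.14 in warehouse_gamma: 5

Total count: 4 + 5 = 9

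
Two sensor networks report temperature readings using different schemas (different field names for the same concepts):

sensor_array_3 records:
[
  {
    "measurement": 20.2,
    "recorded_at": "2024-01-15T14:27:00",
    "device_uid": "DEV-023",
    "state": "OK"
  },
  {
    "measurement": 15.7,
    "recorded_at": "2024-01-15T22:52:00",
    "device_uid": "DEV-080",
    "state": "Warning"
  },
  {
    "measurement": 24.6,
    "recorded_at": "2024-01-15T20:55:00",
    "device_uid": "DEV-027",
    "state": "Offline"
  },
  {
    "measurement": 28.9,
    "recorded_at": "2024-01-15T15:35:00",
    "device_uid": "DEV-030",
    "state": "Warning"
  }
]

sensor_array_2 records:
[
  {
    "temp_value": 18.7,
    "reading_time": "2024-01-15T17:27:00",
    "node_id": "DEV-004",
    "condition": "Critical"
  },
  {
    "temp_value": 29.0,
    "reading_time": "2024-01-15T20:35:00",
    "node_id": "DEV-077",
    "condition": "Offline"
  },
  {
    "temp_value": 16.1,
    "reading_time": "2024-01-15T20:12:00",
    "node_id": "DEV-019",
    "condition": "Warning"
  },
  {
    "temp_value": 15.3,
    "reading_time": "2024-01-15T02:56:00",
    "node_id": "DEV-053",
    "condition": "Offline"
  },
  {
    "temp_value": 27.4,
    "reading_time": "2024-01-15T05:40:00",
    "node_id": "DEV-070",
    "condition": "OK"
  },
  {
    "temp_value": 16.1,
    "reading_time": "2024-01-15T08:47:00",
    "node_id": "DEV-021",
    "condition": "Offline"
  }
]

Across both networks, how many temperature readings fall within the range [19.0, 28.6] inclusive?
3

Schema mapping: "measurement" (sensor_array_3) = "temp_value" (sensor_array_2) = temperature

Readings in [19.0, 28.6] from sensor_array_3: 2
Readings in [19.0, 28.6] from sensor_array_2: 1

Total count: 2 + 1 = 3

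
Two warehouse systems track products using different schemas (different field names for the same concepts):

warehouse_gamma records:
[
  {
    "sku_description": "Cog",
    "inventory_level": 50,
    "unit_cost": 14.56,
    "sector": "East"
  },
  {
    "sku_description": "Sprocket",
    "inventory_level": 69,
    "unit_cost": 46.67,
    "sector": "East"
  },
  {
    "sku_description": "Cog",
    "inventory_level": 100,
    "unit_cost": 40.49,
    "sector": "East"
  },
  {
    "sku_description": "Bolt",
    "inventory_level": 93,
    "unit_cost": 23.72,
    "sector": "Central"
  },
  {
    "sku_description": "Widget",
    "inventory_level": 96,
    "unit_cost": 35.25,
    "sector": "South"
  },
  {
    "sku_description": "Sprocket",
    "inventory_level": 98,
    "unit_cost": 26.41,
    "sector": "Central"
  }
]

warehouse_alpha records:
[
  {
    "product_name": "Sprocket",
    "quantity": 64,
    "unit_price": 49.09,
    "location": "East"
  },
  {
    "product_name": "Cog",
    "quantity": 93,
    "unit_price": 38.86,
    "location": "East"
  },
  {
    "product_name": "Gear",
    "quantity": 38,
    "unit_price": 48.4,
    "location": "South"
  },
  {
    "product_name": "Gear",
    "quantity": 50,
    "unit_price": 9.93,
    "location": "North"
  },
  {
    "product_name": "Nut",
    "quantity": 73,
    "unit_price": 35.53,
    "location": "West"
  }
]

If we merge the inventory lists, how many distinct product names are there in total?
6

Schema mapping: "sku_description" (warehouse_gamma) = "product_name" (warehouse_alpha) = product name

Products in warehouse_gamma: ['Bolt', 'Cog', 'Sprocket', 'Widget']
Products in warehouse_alpha: ['Cog', 'Gear', 'Nut', 'Sprocket']

Union (unique products): ['Bolt', 'Cog', 'Gear', 'Nut', 'Sprocket', 'Widget']
Count: 6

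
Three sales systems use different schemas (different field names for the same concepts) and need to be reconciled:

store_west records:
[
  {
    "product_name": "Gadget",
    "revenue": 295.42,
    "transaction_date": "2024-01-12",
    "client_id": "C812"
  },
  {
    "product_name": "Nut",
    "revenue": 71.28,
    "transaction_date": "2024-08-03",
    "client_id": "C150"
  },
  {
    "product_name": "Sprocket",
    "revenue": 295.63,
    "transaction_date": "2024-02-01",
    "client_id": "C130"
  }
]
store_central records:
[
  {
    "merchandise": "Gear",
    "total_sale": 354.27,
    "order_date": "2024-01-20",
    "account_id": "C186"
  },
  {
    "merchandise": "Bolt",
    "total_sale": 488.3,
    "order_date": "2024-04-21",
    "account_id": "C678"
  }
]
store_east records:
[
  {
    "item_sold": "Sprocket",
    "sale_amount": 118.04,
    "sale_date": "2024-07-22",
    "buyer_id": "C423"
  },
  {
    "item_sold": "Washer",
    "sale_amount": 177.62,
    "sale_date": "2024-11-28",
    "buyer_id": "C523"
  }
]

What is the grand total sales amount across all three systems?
1800.56

Schema reconciliation - all amount fields map to sale amount:

store_west (revenue): 662.33
store_central (total_sale): 842.57
store_east (sale_amount): 295.66

Grand total: 1800.56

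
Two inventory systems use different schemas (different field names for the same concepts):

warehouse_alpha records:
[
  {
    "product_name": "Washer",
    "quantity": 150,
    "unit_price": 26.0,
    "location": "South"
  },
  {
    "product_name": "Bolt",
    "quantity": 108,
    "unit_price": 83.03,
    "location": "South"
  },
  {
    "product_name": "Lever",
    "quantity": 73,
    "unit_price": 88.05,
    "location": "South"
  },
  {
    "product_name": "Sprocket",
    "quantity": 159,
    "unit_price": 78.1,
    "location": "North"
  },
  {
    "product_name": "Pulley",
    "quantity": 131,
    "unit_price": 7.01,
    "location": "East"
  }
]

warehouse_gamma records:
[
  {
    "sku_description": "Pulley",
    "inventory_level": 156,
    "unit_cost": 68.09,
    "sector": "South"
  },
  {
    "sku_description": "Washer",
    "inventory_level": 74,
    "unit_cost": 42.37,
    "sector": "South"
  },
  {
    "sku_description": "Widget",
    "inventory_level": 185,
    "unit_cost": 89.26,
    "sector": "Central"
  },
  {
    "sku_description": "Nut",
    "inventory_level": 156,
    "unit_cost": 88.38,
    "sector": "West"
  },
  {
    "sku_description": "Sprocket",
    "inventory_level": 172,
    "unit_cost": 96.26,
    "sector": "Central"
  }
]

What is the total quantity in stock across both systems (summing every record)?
1364

To reconcile these schemas, identify the field holding the quantity in stock in each system:
1. In warehouse_alpha it is "quantity"
2. In warehouse_gamma it is "inventory_level"

From warehouse_alpha: 150 + 108 + 73 + 159 + 131 = 621
From warehouse_gamma: 156 + 74 + 185 + 156 + 172 = 743

Total: 621 + 743 = 1364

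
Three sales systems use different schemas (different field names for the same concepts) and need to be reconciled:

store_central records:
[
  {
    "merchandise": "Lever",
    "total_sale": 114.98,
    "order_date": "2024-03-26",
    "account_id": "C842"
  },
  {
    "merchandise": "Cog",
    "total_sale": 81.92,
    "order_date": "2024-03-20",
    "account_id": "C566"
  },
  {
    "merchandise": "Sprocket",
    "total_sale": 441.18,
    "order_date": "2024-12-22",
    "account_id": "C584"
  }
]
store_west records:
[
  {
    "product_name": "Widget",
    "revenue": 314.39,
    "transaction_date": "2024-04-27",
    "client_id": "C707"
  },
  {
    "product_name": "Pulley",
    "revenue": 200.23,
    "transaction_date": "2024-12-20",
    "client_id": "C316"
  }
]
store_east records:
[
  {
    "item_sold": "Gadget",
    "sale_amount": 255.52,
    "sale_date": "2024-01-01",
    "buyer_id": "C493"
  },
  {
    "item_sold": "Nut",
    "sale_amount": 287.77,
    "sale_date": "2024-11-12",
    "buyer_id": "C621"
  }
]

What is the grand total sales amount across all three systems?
1695.99

Schema reconciliation - all amount fields map to sale amount:

store_central (total_sale): 638.08
store_west (revenue): 514.62
store_east (sale_amount): 543.29

Grand total: 1695.99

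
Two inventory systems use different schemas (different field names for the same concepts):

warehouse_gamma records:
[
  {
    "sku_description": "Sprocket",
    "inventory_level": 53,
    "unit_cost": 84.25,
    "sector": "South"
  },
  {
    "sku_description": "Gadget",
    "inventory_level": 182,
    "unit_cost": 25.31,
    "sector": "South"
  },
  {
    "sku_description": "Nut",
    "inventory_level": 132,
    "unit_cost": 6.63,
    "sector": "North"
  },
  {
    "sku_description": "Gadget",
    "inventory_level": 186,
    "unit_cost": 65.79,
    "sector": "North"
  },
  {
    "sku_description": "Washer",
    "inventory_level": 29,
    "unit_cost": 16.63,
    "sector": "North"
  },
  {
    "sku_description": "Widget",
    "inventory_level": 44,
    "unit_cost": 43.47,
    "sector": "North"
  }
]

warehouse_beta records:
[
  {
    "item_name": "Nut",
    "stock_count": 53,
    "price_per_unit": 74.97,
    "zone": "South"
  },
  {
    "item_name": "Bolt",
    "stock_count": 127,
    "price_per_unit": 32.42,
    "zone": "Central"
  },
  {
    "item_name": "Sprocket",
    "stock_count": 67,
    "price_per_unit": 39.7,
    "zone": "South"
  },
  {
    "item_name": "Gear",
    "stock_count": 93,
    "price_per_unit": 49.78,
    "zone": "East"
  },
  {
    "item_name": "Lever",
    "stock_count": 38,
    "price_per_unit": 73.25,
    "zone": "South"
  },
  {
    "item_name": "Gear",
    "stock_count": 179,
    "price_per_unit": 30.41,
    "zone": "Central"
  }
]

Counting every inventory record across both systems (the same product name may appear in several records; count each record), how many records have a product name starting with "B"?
1

Schema mapping: "sku_description" (warehouse_gamma) = "item_name" (warehouse_beta) = product name

Records with product name starting with "B" in warehouse_gamma: 0
Records with product name starting with "B" in warehouse_beta: 1

Total: 0 + 1 = 1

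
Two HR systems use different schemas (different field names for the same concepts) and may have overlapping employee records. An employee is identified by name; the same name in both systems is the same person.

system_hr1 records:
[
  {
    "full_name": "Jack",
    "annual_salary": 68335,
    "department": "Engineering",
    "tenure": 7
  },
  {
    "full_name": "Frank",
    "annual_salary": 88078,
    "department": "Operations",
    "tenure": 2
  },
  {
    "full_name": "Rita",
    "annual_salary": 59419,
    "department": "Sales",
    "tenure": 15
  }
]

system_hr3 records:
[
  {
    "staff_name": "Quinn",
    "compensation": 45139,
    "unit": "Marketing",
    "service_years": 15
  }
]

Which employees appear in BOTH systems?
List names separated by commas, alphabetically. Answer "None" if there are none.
None

Schema mapping: "full_name" (system_hr1) = "staff_name" (system_hr3) = employee name

Names in system_hr1: ['Frank', 'Jack', 'Rita']
Names in system_hr3: ['Quinn']

Intersection: None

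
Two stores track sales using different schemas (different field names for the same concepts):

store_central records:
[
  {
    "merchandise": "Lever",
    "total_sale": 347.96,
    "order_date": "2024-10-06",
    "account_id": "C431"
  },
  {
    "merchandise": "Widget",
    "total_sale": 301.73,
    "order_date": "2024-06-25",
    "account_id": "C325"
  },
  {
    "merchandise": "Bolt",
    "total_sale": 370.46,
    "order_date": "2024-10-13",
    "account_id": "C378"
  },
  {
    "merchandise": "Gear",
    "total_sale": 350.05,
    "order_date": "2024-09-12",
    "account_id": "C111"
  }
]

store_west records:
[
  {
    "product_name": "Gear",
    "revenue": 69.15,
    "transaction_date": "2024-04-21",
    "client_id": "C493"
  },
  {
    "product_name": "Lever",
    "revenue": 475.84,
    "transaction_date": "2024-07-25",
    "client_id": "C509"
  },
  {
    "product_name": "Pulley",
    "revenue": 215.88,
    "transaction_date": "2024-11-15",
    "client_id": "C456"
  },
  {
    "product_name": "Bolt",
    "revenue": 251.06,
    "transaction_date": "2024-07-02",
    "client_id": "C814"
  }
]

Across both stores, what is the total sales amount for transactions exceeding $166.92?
2312.98

Schema mapping: "total_sale" (store_central) = "revenue" (store_west) = sale amount

Sum of sales > $166.92 in store_central: 1370.2
Sum of sales > $166.92 in store_west: 942.78

Total: 1370.2 + 942.78 = 2312.98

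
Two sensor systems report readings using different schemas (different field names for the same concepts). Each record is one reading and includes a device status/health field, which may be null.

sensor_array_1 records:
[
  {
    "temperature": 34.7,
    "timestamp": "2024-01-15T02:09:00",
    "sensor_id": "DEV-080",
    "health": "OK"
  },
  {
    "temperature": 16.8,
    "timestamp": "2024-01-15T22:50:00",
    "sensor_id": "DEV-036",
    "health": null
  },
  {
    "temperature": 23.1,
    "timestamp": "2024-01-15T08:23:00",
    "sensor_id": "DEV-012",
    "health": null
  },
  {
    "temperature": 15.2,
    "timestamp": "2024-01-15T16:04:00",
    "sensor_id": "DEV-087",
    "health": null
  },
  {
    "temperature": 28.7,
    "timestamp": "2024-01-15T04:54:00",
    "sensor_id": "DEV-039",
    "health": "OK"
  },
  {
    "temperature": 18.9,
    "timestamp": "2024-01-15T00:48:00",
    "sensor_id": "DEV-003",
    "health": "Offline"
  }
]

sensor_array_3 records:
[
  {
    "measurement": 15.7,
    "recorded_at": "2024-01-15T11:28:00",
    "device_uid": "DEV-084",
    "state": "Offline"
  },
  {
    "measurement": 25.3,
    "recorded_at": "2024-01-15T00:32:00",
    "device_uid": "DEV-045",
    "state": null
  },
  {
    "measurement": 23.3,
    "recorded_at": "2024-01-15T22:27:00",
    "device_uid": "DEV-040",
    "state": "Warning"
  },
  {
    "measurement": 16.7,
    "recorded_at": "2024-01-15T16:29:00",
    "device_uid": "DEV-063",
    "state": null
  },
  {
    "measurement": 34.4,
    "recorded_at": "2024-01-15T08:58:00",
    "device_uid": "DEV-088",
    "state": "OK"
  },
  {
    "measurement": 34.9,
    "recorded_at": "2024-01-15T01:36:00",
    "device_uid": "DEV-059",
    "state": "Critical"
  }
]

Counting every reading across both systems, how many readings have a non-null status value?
7

Schema mapping: "health" (sensor_array_1) = "state" (sensor_array_3) = status

Non-null in sensor_array_1: 3
Non-null in sensor_array_3: 4

Total non-null: 3 + 4 = 7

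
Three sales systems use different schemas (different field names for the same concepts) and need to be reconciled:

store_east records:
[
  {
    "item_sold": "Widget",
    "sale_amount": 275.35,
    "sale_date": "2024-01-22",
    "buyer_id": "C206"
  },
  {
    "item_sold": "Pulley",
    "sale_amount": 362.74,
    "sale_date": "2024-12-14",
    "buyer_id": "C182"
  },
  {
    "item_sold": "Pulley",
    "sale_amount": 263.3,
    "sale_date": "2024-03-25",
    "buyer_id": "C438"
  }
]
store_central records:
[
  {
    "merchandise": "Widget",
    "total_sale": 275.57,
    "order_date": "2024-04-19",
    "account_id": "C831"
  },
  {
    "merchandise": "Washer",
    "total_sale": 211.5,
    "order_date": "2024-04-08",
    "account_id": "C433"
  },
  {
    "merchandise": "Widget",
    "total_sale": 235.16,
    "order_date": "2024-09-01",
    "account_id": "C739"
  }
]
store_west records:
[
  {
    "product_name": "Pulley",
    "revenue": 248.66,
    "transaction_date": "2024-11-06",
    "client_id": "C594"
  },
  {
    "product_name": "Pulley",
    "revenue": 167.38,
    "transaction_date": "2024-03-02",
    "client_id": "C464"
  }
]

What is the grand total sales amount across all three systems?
2039.66

Schema reconciliation - all amount fields map to sale amount:

store_east (sale_amount): 901.39
store_central (total_sale): 722.23
store_west (revenue): 416.04

Grand total: 2039.66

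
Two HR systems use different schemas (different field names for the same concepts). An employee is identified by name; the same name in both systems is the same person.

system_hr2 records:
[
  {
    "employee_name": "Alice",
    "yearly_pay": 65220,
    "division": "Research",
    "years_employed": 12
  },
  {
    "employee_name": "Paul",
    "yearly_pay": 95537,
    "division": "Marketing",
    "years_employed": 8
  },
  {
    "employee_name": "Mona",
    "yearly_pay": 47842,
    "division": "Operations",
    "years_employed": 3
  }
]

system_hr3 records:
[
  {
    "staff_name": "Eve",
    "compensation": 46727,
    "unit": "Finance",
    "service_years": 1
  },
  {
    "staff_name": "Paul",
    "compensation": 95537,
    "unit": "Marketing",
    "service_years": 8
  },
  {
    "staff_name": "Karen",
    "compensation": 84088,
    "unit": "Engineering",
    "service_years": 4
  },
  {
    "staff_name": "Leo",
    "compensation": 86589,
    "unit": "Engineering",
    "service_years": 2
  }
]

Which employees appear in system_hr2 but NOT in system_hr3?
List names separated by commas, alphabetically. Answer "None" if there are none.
Alice, Mona

Schema mapping: "employee_name" (system_hr2) = "staff_name" (system_hr3) = employee name

Names in system_hr2: ['Alice', 'Mona', 'Paul']
Names in system_hr3: ['Eve', 'Karen', 'Leo', 'Paul']

In system_hr2 but not system_hr3: ['Alice', 'Mona']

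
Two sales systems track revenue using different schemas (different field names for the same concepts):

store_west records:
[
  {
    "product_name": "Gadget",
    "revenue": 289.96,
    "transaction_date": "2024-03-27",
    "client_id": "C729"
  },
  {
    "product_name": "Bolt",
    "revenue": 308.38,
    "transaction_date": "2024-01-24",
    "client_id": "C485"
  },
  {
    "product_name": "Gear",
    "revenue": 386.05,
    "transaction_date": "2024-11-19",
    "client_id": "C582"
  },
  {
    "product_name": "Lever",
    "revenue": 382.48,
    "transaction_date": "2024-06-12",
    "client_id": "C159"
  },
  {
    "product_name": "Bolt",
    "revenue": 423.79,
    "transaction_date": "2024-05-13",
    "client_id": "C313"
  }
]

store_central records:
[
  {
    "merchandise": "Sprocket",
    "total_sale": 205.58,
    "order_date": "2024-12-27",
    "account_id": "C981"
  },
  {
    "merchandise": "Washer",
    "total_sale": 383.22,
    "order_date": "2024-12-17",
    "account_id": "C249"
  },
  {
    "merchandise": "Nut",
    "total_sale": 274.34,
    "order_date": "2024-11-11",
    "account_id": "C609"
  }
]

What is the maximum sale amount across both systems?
423.79

Reconcile: "revenue" (store_west) = "total_sale" (store_central) = sale amount

Maximum in store_west: 423.79
Maximum in store_central: 383.22

Overall maximum: max(423.79, 383.22) = 423.79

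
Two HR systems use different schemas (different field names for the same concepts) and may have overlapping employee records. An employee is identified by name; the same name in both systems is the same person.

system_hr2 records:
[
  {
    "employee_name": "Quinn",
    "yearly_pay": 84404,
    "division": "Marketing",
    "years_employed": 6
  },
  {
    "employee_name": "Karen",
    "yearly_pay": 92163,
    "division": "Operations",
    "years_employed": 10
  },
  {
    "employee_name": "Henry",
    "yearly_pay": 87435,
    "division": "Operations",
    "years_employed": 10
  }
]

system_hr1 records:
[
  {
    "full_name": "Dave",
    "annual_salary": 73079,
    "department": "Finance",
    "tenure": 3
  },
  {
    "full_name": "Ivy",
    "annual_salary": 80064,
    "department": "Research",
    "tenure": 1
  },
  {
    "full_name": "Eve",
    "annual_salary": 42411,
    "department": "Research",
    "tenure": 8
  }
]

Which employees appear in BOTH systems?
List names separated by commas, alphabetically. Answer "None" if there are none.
None

Schema mapping: "employee_name" (system_hr2) = "full_name" (system_hr1) = employee name

Names in system_hr2: ['Henry', 'Karen', 'Quinn']
Names in system_hr1: ['Dave', 'Eve', 'Ivy']

Intersection: None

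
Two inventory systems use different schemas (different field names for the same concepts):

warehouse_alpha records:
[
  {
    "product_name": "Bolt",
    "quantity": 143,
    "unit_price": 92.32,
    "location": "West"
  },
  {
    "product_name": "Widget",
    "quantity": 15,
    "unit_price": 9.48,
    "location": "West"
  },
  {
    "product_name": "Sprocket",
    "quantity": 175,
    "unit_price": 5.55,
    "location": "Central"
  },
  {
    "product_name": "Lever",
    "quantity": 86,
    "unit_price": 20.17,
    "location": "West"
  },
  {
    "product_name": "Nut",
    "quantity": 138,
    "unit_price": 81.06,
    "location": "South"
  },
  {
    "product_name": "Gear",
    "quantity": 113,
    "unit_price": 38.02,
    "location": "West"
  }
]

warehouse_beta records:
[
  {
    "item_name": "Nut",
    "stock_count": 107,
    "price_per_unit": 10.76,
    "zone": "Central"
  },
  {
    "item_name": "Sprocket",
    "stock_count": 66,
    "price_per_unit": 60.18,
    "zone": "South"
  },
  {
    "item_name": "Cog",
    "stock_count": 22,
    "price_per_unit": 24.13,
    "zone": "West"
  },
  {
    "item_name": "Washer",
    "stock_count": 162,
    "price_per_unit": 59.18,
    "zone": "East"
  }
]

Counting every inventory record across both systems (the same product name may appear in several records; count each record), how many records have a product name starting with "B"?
1

Schema mapping: "product_name" (warehouse_alpha) = "item_name" (warehouse_beta) = product name

Records with product name starting with "B" in warehouse_alpha: 1
Records with product name starting with "B" in warehouse_beta: 0

Total: 1 + 0 = 1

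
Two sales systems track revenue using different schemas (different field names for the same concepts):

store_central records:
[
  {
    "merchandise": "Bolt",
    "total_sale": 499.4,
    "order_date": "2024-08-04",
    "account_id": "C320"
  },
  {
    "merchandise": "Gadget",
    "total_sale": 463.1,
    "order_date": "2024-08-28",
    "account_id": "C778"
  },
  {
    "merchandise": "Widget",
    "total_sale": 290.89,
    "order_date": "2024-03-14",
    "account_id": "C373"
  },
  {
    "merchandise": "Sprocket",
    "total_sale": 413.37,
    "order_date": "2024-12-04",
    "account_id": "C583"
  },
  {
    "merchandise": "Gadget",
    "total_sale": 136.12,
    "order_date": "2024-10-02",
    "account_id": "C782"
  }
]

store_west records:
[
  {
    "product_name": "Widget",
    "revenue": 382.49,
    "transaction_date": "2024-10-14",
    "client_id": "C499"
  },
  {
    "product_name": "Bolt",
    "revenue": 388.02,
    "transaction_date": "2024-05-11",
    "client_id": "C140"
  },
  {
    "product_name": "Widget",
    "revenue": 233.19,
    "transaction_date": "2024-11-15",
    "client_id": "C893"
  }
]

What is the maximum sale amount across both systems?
499.4

Reconcile: "total_sale" (store_central) = "revenue" (store_west) = sale amount

Maximum in store_central: 499.4
Maximum in store_west: 388.02

Overall maximum: max(499.4, 388.02) = 499.4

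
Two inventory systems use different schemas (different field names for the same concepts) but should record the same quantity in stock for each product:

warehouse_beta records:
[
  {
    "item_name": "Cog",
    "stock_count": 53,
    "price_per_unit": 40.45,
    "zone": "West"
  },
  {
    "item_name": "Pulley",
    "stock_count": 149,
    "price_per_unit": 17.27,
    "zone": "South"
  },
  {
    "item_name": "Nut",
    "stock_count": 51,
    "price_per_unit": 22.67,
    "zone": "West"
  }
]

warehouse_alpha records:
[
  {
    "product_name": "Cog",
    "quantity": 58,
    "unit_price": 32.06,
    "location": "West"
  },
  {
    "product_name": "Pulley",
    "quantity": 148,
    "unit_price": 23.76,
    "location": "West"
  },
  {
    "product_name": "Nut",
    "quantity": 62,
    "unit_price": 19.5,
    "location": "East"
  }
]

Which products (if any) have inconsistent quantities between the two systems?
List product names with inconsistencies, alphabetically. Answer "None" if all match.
Cog, Nut, Pulley

Schema mappings:
- "item_name" (warehouse_beta) = "product_name" (warehouse_alpha) = product name
- "stock_count" (warehouse_beta) = "quantity" (warehouse_alpha) = quantity

Comparison:
  Cog: 53 vs 58 - MISMATCH
  Pulley: 149 vs 148 - MISMATCH
  Nut: 51 vs 62 - MISMATCH

Products with inconsistencies: Cog, Nut, Pulley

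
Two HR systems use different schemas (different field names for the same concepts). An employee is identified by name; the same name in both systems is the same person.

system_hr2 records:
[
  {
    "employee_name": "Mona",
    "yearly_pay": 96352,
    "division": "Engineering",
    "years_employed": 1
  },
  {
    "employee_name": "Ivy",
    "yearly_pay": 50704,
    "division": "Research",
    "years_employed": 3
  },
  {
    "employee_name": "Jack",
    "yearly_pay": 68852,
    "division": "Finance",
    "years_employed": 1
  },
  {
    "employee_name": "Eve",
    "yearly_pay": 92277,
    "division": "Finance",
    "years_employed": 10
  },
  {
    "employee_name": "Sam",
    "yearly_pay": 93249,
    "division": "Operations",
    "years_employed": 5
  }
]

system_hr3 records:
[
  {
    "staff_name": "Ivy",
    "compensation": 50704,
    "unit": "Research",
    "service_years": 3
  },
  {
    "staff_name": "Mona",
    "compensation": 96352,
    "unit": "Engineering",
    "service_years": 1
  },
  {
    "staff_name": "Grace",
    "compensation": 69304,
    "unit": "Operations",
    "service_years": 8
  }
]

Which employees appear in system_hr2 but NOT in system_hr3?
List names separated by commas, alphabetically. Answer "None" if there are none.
Eve, Jack, Sam

Schema mapping: "employee_name" (system_hr2) = "staff_name" (system_hr3) = employee name

Names in system_hr2: ['Eve', 'Ivy', 'Jack', 'Mona', 'Sam']
Names in system_hr3: ['Grace', 'Ivy', 'Mona']

In system_hr2 but not system_hr3: ['Eve', 'Jack', 'Sam']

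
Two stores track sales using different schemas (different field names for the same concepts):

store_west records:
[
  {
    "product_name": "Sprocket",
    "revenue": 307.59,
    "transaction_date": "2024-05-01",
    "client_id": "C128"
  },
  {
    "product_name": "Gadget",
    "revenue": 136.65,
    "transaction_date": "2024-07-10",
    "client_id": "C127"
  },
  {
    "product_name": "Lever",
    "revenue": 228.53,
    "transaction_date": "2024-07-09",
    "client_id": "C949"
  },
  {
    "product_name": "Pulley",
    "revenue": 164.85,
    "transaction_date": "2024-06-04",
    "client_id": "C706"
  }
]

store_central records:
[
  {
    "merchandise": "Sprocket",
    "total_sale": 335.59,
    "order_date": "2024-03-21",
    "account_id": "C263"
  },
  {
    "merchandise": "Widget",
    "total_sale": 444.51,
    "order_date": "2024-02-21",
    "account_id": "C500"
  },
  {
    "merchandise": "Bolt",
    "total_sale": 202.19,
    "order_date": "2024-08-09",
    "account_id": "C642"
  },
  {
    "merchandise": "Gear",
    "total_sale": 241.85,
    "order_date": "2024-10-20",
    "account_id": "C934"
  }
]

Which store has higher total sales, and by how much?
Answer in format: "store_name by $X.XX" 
store_central by $386.52

Schema mapping: "revenue" (store_west) = "total_sale" (store_central) = sale amount

Total for store_west: 837.62
Total for store_central: 1224.14

Difference: |837.62 - 1224.14| = 386.52
store_central has higher sales by $386.52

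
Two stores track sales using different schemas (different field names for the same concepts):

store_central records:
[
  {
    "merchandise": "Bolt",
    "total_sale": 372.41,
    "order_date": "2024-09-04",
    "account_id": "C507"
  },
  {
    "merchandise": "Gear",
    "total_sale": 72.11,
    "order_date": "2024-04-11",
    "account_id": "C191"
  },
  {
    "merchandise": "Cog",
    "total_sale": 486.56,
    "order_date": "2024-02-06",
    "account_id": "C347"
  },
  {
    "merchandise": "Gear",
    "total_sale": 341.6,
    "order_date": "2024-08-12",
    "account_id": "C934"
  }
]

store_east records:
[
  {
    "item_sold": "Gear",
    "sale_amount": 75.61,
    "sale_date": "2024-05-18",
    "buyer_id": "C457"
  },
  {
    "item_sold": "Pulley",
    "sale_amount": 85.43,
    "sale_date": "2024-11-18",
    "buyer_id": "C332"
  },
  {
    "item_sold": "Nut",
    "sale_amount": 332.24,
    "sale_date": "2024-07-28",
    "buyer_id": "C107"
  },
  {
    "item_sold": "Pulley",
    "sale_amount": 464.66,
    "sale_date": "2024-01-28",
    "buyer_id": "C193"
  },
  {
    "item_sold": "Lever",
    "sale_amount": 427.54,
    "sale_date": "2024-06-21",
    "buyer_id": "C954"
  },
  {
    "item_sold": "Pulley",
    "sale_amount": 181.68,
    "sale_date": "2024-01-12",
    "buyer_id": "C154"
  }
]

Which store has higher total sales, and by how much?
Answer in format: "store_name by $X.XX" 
store_east by $294.48

Schema mapping: "total_sale" (store_central) = "sale_amount" (store_east) = sale amount

Total for store_central: 1272.68
Total for store_east: 1567.16

Difference: |1272.68 - 1567.16| = 294.48
store_east has higher sales by $294.48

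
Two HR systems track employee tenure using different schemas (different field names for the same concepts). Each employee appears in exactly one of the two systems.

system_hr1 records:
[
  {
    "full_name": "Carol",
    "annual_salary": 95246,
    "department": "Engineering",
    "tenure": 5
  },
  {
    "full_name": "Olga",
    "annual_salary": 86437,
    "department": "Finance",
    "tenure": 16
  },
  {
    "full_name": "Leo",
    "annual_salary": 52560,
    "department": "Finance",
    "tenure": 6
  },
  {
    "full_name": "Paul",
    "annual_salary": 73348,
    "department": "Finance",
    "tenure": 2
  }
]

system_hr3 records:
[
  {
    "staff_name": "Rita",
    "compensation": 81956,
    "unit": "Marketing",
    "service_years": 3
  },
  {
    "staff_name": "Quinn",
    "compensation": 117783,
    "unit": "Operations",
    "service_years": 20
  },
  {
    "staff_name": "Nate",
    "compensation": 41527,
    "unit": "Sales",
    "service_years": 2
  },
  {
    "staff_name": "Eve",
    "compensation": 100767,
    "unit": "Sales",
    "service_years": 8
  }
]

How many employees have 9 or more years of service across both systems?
2

Reconcile schemas: "tenure" (system_hr1) = "service_years" (system_hr3) = years of service

From system_hr1: 1 employees with >= 9 years
From system_hr3: 1 employees with >= 9 years

Total: 1 + 1 = 2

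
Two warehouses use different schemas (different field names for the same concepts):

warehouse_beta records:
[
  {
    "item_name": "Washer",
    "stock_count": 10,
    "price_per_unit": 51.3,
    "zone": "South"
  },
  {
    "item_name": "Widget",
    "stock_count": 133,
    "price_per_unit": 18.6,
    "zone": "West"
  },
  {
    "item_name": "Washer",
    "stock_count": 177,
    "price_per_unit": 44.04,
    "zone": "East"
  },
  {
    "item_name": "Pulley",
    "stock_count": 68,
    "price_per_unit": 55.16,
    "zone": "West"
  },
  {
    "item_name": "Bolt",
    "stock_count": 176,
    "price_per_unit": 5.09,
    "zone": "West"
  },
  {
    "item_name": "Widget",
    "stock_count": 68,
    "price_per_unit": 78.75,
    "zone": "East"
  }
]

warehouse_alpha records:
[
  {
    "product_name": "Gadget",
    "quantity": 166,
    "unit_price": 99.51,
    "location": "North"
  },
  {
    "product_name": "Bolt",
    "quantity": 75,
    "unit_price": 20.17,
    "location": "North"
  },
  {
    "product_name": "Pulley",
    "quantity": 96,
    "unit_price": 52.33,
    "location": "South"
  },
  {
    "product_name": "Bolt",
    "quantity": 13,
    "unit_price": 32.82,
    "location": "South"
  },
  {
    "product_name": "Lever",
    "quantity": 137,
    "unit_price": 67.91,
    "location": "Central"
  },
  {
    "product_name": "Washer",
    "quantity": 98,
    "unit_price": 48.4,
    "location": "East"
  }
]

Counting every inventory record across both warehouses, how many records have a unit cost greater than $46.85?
7

Schema mapping: "price_per_unit" (warehouse_beta) = "unit_price" (warehouse_alpha) = unit cost

Records > $46.85 in warehouse_beta: 3
Records > $46.85 in warehouse_alpha: 4

Total count: 3 + 4 = 7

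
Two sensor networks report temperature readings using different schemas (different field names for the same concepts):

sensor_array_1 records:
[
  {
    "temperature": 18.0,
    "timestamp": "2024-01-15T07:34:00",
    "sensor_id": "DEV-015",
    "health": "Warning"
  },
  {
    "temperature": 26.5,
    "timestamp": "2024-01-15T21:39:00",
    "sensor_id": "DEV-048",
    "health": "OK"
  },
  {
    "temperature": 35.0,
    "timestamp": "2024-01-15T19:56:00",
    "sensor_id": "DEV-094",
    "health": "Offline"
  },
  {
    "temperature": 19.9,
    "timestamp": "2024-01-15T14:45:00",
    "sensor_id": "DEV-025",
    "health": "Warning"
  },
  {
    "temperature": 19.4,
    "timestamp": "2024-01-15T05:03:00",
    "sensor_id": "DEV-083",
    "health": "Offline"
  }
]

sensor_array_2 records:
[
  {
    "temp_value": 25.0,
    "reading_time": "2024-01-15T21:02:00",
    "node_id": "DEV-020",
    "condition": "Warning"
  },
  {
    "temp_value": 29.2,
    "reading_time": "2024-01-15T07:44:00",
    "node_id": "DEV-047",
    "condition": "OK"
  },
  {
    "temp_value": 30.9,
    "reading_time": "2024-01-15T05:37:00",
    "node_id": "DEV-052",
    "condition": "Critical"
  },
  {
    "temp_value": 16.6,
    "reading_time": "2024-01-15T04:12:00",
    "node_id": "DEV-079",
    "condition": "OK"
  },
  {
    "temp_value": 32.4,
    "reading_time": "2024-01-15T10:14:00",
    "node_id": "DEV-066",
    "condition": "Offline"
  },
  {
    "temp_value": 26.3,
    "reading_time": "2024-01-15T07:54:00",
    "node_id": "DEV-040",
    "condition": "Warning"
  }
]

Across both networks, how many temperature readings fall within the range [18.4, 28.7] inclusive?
5

Schema mapping: "temperature" (sensor_array_1) = "temp_value" (sensor_array_2) = temperature

Readings in [18.4, 28.7] from sensor_array_1: 3
Readings in [18.4, 28.7] from sensor_array_2: 2

Total count: 3 + 2 = 5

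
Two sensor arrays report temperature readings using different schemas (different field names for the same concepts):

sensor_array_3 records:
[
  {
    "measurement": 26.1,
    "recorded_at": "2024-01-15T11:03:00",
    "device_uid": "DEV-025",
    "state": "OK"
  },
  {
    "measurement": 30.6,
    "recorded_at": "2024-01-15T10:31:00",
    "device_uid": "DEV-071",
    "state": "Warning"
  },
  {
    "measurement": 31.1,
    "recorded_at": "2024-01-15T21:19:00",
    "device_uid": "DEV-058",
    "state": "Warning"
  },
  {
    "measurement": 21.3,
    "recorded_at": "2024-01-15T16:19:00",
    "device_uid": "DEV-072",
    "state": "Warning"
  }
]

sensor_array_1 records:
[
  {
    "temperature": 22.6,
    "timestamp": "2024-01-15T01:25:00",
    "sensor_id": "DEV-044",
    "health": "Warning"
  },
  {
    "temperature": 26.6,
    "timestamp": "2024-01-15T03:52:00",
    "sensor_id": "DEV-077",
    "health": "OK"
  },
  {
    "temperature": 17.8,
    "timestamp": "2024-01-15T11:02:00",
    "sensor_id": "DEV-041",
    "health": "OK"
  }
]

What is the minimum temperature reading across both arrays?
17.8

Schema mapping: "measurement" (sensor_array_3) = "temperature" (sensor_array_1) = temperature reading

Minimum in sensor_array_3: 21.3
Minimum in sensor_array_1: 17.8

Overall minimum: min(21.3, 17.8) = 17.8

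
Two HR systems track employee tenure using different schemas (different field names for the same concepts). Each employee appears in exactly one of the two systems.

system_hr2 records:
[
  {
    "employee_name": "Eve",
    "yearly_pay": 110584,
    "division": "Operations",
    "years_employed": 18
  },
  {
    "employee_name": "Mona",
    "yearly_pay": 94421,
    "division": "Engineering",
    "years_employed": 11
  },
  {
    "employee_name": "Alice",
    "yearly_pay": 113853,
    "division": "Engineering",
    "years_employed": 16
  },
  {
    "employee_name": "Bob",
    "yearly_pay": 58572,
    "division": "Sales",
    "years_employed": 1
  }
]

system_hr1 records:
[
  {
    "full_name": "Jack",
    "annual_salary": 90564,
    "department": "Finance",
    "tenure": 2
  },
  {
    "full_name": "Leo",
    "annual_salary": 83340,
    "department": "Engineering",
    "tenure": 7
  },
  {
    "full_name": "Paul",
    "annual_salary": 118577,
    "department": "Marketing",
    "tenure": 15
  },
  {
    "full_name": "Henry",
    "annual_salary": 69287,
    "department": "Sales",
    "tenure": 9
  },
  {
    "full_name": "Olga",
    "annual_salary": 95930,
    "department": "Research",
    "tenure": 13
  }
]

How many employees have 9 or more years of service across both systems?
6

Reconcile schemas: "years_employed" (system_hr2) = "tenure" (system_hr1) = years of service

From system_hr2: 3 employees with >= 9 years
From system_hr1: 3 employees with >= 9 years

Total: 3 + 3 = 6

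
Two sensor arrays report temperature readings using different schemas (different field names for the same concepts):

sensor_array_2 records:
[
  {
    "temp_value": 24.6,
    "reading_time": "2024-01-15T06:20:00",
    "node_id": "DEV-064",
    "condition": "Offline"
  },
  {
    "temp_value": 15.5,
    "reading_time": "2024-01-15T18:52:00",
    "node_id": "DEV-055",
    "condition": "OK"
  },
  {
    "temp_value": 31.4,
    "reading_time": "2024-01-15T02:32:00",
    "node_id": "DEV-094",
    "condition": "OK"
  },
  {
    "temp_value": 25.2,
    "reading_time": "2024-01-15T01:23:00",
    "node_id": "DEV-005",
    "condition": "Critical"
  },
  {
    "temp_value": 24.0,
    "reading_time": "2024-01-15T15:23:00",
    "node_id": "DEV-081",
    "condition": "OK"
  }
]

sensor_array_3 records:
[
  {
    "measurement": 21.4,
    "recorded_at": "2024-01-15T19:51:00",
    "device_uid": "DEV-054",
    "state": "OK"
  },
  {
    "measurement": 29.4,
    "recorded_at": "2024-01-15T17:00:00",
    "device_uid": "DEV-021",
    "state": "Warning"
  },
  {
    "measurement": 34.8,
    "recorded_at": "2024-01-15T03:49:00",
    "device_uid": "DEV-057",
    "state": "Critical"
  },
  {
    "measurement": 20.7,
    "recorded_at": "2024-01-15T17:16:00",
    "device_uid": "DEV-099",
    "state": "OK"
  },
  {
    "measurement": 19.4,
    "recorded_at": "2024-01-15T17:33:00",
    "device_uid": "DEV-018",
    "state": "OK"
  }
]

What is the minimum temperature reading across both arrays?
15.5

Schema mapping: "temp_value" (sensor_array_2) = "measurement" (sensor_array_3) = temperature reading

Minimum in sensor_array_2: 15.5
Minimum in sensor_array_3: 19.4

Overall minimum: min(15.5, 19.4) = 15.5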